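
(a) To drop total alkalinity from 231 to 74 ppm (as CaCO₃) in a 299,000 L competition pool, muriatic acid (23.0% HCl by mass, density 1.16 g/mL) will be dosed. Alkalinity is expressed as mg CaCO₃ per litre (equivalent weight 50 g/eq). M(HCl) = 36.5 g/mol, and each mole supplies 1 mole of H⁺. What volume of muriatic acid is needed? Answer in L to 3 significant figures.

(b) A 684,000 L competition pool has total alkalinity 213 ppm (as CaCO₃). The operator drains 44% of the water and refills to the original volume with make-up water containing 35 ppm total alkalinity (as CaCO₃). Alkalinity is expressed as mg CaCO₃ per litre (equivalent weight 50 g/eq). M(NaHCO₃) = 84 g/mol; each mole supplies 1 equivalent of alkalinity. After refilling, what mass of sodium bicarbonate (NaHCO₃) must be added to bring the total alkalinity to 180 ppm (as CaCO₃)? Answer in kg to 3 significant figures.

(a) Alkalinity to neutralize: (231 − 74) = 157 mg/L as CaCO₃ × 299,000 L = 46,940 g as CaCO₃.
(a) Equivalents of H⁺ required: 46,940 ÷ 50 g/eq = 938.9 eq = 938.9 mol HCl.
(a) Mass of HCl: 938.9 × 36.5 = 34,270 g.
(a) Mass of 23.0% solution: 34,270 / 0.23 = 149,000 g.
(a) Volume: 149,000 g ÷ 1.16 g/mL = 128,400 mL.

(b) After draining 44% and refilling: 213 × 0.56 + 35 × 0.44 = 134.68 ppm.
(b) Deficit to target: 180 − 134.68 = 45.32 mg/L.
(b) As CaCO₃: 45.32 mg/L × 684,000 L = 31,000 g; ÷ 50 g/eq ÷ 1 = 620 mol NaHCO₃.
(b) Mass: 620 × 84 = 52,080 g.

(a) 128 L; (b) 52.1 kg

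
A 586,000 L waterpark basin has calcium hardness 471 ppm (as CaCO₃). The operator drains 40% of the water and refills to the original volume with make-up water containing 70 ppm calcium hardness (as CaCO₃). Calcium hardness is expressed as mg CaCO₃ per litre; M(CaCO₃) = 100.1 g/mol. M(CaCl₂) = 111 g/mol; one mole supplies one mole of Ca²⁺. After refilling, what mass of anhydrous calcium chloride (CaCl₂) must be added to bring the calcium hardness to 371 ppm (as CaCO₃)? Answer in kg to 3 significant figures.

39.2 kg

After draining 40% and refilling: 471 × 0.60 + 70 × 0.40 = 310.6 ppm.
Deficit to target: 371 − 310.6 = 60.4 mg/L.
As CaCO₃: 60.4 mg/L × 586,000 L = 35,390 g; ÷ 100.1 = 353.6 mol Ca²⁺.
Mass: 353.6 × 111 = 39,250 g.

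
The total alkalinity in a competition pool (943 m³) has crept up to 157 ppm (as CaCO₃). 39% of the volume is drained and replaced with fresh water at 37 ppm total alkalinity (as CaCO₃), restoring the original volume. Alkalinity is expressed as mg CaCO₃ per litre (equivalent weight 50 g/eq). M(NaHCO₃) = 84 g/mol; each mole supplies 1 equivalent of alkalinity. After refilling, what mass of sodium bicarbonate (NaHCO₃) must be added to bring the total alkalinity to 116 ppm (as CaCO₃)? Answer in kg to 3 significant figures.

Volume: 943 m³ = 943,000 L.
After draining 39% and refilling: 157 × 0.61 + 37 × 0.39 = 110.2 ppm.
Deficit to target: 116 − 110.2 = 5.8 mg/L.
As CaCO₃: 5.8 mg/L × 943,000 L = 5469 g; ÷ 50 g/eq ÷ 1 = 109.4 mol NaHCO₃.
Mass: 109.4 × 84 = 9189 g.

9.19 kg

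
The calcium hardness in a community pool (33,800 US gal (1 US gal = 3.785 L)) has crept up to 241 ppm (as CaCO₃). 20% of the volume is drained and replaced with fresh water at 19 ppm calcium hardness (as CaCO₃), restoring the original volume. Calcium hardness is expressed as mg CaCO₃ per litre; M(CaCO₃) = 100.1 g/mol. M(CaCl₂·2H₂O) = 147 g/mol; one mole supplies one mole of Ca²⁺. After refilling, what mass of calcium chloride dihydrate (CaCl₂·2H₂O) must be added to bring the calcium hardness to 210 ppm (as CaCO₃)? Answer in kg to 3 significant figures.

Volume: 33,800 US gal × 3.785 L/gal = 127,933 L.
After draining 20% and refilling: 241 × 0.80 + 19 × 0.20 = 196.6 ppm.
Deficit to target: 210 − 196.6 = 13.4 mg/L.
As CaCO₃: 13.4 mg/L × 127,933 L = 1714 g; ÷ 100.1 = 17.13 mol Ca²⁺.
Mass: 17.13 × 147 = 2518 g.

2.52 kg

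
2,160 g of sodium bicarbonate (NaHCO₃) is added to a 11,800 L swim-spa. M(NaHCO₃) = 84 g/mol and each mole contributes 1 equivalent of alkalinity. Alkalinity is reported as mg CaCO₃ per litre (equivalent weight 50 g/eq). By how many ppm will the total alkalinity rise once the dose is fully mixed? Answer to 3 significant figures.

Moles of NaHCO₃: 2,160 g ÷ 84 g/mol = 25.71 mol → 25.71 eq of alkalinity.
As CaCO₃: 25.71 eq × 50 g/eq = 1286 g.
Rise: 1286 g / 11,800 L × 1000 = 109 mg/L.

109 ppm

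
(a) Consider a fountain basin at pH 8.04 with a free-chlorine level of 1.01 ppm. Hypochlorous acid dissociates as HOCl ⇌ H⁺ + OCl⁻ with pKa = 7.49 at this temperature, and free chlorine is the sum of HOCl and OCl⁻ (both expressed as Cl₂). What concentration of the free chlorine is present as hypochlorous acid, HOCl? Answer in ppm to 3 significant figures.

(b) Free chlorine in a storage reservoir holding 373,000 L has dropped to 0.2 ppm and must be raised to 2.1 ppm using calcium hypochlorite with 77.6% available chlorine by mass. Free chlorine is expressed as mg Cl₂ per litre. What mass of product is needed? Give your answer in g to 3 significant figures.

(a) 0.222 ppm; (b) 913 g

(a) [OCl⁻]/[HOCl] = 10^(pH − pKa) = 10^(8.04 − 7.49) = 10^0.55 = 3.548.
(a) Fraction as HOCl = 1 / (1 + 3.548) = 0.2199.
(a) HOCl = 0.2199 × 1.01 ppm = 0.2221 ppm.

(b) Chlorine deficit: 2.1 − 0.2 = 1.9 ppm = 1.9 mg/L as Cl₂.
(b) Cl₂ equivalent needed: 1.9 mg/L × 373,000 L = 708,700 mg = 708.7 g.
(b) Product at 77.6% available chlorine: 708.7 / 0.776 = 913.3 g.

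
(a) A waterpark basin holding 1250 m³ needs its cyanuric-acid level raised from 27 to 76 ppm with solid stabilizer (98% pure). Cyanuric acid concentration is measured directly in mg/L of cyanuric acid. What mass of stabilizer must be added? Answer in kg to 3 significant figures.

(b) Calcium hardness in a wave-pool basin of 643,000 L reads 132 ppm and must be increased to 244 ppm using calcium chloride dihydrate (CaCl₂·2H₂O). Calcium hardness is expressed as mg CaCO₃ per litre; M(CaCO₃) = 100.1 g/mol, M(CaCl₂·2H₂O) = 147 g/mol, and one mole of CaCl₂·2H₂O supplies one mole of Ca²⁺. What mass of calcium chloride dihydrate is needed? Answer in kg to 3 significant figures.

(a) 62.5 kg; (b) 106 kg

(a) Volume: 1250 m³ = 1,250,000 L.
(a) CYA to add: (76 − 27) = 49 mg/L × 1,250,000 L = 61,250 g cyanuric acid.
(a) At 98% purity: 61,250 / 0.98 = 62,500 g product.

(b) Hardness to add: (244 − 132) = 112 mg/L as CaCO₃ × 643,000 L = 72,020 g as CaCO₃.
(b) Moles of Ca²⁺ (1 mol Ca²⁺ ≡ 1 mol CaCO₃): 72,020 / 100.1 g/mol = 719.4 mol.
(b) Mass of CaCl₂·2H₂O: 719.4 × 147 = 105,800 g.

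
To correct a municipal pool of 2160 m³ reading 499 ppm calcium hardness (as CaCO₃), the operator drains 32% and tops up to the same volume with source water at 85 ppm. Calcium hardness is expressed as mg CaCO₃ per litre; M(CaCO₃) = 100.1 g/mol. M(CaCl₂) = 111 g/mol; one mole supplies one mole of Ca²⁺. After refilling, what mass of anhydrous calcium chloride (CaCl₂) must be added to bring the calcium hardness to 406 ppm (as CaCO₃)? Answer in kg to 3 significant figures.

94.6 kg

Volume: 2160 m³ = 2,160,000 L.
After draining 32% and refilling: 499 × 0.68 + 85 × 0.32 = 366.52 ppm.
Deficit to target: 406 − 366.52 = 39.48 mg/L.
As CaCO₃: 39.48 mg/L × 2,160,000 L = 85,280 g; ÷ 100.1 = 851.9 mol Ca²⁺.
Mass: 851.9 × 111 = 94,560 g.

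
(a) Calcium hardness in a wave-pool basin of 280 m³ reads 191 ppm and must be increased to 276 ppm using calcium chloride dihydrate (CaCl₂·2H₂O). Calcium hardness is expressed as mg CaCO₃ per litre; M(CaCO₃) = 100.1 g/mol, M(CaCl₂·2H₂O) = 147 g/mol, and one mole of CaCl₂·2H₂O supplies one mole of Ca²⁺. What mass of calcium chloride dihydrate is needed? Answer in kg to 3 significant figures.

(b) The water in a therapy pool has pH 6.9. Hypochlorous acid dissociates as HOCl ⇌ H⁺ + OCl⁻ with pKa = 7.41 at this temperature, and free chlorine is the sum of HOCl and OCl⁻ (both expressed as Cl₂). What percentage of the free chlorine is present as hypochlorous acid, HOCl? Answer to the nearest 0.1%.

(a) Volume: 280 m³ = 280,000 L.
(a) Hardness to add: (276 − 191) = 85 mg/L as CaCO₃ × 280,000 L = 23,800 g as CaCO₃.
(a) Moles of Ca²⁺ (1 mol Ca²⁺ ≡ 1 mol CaCO₃): 23,800 / 100.1 g/mol = 237.8 mol.
(a) Mass of CaCl₂·2H₂O: 237.8 × 147 = 34,950 g.

(b) [OCl⁻]/[HOCl] = 10^(pH − pKa) = 10^(6.9 − 7.41) = 10^-0.51 = 0.309.
(b) Fraction as HOCl = 1 / (1 + 0.309) = 0.7639.

(a) 35.0 kg; (b) 76.4%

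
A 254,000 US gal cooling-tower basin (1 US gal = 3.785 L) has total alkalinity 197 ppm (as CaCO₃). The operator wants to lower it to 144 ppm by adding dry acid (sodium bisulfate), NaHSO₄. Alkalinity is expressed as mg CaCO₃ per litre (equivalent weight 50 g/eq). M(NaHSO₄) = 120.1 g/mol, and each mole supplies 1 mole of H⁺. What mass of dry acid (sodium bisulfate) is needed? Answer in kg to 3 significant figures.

122 kg

Volume: 254,000 US gal × 3.785 L/gal = 961,390 L.
Alkalinity to neutralize: (197 − 144) = 53 mg/L as CaCO₃ × 961,390 L = 50,950 g as CaCO₃.
Equivalents of H⁺ required: 50,950 ÷ 50 g/eq = 1019 eq = 1019 mol NaHSO₄.
Mass of NaHSO₄: 1019 × 120.1 = 122,400 g.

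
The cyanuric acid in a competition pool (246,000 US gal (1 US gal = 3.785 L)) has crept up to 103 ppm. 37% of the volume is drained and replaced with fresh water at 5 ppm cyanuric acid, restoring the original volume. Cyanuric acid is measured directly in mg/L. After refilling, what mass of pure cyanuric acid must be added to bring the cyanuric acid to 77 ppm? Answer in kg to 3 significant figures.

Volume: 246,000 US gal × 3.785 L/gal = 931,110 L.
After draining 37% and refilling: 103 × 0.63 + 5 × 0.37 = 66.74 ppm.
Deficit to target: 77 − 66.74 = 10.26 mg/L.
Mass: 10.26 mg/L × 931,110 L = 9553 g cyanuric acid.

9.55 kg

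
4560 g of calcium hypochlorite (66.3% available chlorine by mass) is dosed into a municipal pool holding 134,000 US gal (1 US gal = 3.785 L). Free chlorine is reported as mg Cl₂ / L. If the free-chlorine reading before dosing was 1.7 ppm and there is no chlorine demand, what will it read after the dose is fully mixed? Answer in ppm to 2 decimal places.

Volume: 134,000 US gal × 3.785 L/gal = 507,190 L.
Available chlorine delivered: 4560 g × 0.663 = 3023 g as Cl₂.
Concentration rise: 3023 g / 507,190 L = 5.961 mg/L = 5.96 ppm.
Final FC: 1.7 + 5.96 = 7.66 ppm.

7.66 ppm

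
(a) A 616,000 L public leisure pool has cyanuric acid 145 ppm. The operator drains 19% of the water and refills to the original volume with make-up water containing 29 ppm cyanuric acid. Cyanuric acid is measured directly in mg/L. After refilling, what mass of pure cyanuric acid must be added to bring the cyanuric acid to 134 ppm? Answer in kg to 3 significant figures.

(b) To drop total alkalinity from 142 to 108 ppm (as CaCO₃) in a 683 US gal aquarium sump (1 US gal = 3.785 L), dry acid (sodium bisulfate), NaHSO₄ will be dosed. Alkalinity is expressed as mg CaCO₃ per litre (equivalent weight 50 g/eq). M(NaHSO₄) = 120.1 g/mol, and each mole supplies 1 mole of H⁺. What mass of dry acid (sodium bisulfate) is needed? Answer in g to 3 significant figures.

(a) After draining 19% and refilling: 145 × 0.81 + 29 × 0.19 = 122.96 ppm.
(a) Deficit to target: 134 − 122.96 = 11.04 mg/L.
(a) Mass: 11.04 mg/L × 616,000 L = 6801 g cyanuric acid.

(b) Volume: 683 US gal × 3.785 L/gal = 2,585 L.
(b) Alkalinity to neutralize: (142 − 108) = 34 mg/L as CaCO₃ × 2,585 L = 87.9 g as CaCO₃.
(b) Equivalents of H⁺ required: 87.9 ÷ 50 g/eq = 1.758 eq = 1.758 mol NaHSO₄.
(b) Mass of NaHSO₄: 1.758 × 120.1 = 211.1 g.

(a) 6.80 kg; (b) 211 g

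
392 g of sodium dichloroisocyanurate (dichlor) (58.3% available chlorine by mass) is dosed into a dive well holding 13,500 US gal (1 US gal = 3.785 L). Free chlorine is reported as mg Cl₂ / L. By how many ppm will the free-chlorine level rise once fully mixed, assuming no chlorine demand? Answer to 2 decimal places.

Volume: 13,500 US gal × 3.785 L/gal = 51,098 L.
Available chlorine delivered: 392 g × 0.583 = 228.5 g as Cl₂.
Concentration rise: 228.5 g / 51,098 L = 4.473 mg/L = 4.47 ppm.

4.47 ppm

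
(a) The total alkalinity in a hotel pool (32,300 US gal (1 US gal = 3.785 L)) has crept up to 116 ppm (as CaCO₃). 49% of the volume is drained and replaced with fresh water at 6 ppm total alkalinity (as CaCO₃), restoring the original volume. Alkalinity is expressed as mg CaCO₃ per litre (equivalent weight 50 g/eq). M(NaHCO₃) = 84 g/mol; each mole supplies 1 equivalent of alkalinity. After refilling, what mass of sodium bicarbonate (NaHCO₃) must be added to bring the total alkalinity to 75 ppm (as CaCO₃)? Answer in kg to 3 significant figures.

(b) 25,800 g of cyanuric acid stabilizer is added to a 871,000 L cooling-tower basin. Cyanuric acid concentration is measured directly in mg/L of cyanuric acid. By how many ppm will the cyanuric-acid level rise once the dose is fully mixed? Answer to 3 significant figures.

(a) Volume: 32,300 US gal × 3.785 L/gal = 122,256 L.
(a) After draining 49% and refilling: 116 × 0.51 + 6 × 0.49 = 62.1 ppm.
(a) Deficit to target: 75 − 62.1 = 12.9 mg/L.
(a) As CaCO₃: 12.9 mg/L × 122,256 L = 1577 g; ÷ 50 g/eq ÷ 1 = 31.54 mol NaHCO₃.
(a) Mass: 31.54 × 84 = 2650 g.

(b) Rise: 25,800 g / 871,000 L × 1000 = 29.62 mg/L.

(a) 2.65 kg; (b) 29.6 ppm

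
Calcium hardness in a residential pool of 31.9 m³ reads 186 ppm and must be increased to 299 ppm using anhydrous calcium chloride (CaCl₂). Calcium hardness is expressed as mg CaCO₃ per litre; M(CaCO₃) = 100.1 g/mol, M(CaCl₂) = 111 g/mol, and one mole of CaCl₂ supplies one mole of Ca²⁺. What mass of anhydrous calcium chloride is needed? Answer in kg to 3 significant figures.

Volume: 31.9 m³ = 31,900 L.
Hardness to add: (299 − 186) = 113 mg/L as CaCO₃ × 31,900 L = 3605 g as CaCO₃.
Moles of Ca²⁺ (1 mol Ca²⁺ ≡ 1 mol CaCO₃): 3605 / 100.1 g/mol = 36.01 mol.
Mass of CaCl₂: 36.01 × 111 = 3997 g.

4.00 kg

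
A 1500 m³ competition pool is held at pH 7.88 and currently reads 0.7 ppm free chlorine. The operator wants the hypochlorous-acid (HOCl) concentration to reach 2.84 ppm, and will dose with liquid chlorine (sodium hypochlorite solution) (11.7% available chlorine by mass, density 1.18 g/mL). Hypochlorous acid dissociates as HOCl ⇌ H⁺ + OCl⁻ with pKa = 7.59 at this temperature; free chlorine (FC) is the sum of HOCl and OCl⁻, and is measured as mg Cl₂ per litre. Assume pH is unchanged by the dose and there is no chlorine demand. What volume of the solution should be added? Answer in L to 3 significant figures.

Volume: 1500 m³ = 1,500,000 L.
[OCl⁻]/[HOCl] = 10^(pH − pKa) = 10^(7.88 − 7.59) = 1.95; fraction as HOCl = 1/(1 + 1.95) = 0.339.
Free chlorine required for 2.84 ppm HOCl: 2.84 / 0.339 = 8.378 ppm.
FC to add: 8.378 − 0.7 = 7.678 mg/L as Cl₂.
Cl₂ equivalent: 7.678 mg/L × 1,500,000 L = 11,520 g.
Product at 11.7% available Cl: 11,520 / 0.117 = 98,430 g.
Volume: 98,430 g ÷ 1.18 g/mL = 83,420 mL.

83.4 L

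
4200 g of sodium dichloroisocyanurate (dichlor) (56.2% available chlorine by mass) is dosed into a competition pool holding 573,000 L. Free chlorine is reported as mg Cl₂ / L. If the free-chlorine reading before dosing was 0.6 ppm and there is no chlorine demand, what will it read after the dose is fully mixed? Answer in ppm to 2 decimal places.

4.72 ppm

Available chlorine delivered: 4200 g × 0.562 = 2360 g as Cl₂.
Concentration rise: 2360 g / 573,000 L = 4.119 mg/L = 4.12 ppm.
Final FC: 0.6 + 4.12 = 4.72 ppm.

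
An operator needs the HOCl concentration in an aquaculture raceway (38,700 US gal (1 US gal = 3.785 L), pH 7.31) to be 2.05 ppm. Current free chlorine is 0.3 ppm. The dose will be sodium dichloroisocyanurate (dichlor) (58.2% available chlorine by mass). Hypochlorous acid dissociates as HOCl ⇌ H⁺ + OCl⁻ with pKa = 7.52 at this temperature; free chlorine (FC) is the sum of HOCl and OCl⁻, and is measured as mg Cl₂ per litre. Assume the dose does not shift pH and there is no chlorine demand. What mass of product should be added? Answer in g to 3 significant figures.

759 g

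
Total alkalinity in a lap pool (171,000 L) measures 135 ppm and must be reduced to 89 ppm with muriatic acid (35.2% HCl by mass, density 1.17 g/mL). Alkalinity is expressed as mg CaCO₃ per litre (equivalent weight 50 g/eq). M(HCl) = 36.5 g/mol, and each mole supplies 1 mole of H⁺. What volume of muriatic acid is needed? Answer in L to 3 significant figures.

13.9 L

Alkalinity to neutralize: (135 − 89) = 46 mg/L as CaCO₃ × 171,000 L = 7866 g as CaCO₃.
Equivalents of H⁺ required: 7866 ÷ 50 g/eq = 157.3 eq = 157.3 mol HCl.
Mass of HCl: 157.3 × 36.5 = 5742 g.
Mass of 35.2% solution: 5742 / 0.352 = 16,310 g.
Volume: 16,310 g ÷ 1.17 g/mL = 13,940 mL.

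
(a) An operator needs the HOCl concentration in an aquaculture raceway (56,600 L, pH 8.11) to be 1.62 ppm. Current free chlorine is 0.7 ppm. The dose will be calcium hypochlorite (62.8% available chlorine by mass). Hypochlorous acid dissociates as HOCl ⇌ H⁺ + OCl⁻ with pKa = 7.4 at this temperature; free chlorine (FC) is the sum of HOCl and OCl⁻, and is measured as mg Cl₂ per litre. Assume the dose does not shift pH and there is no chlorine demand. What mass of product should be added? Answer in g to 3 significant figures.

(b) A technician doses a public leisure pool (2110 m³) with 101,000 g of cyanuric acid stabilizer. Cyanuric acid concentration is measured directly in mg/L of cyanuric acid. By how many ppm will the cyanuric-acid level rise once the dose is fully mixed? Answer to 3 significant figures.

(a) 832 g; (b) 47.9 ppm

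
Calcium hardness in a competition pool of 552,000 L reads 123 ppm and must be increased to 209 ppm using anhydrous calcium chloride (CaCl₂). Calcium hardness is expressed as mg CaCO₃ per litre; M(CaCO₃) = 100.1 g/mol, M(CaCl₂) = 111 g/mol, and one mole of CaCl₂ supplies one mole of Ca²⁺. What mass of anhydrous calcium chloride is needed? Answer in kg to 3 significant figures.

52.6 kg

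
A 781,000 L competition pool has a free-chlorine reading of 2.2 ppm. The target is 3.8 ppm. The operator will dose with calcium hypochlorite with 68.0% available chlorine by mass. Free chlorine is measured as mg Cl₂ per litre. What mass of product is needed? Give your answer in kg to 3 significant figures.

1.84 kg

Chlorine deficit: 3.8 − 2.2 = 1.6 ppm = 1.6 mg/L as Cl₂.
Cl₂ equivalent needed: 1.6 mg/L × 781,000 L = 1,250,000 mg = 1250 g.
Product at 68.0% available chlorine: 1250 / 0.68 = 1838 g.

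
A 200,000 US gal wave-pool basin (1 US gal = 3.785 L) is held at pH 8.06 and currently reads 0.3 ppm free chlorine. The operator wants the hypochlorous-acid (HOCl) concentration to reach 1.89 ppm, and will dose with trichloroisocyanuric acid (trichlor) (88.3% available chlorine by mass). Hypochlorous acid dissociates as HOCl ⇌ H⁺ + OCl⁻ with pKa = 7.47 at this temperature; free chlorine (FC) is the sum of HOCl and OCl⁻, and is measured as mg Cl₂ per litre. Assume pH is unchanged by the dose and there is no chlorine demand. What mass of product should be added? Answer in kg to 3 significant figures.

7.67 kg

Volume: 200,000 US gal × 3.785 L/gal = 757,000 L.
[OCl⁻]/[HOCl] = 10^(pH − pKa) = 10^(8.06 − 7.47) = 3.89; fraction as HOCl = 1/(1 + 3.89) = 0.2045.
Free chlorine required for 1.89 ppm HOCl: 1.89 / 0.2045 = 9.243 ppm.
FC to add: 9.243 − 0.3 = 8.943 mg/L as Cl₂.
Cl₂ equivalent: 8.943 mg/L × 757,000 L = 6770 g.
Product at 88.3% available Cl: 6770 / 0.883 = 7667 g.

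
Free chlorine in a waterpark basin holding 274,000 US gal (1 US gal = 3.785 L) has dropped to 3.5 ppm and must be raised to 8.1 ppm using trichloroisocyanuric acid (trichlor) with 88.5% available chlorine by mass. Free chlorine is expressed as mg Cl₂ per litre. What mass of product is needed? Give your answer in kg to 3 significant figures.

Volume: 274,000 US gal × 3.785 L/gal = 1,037,090 L.
Chlorine deficit: 8.1 − 3.5 = 4.6 ppm = 4.6 mg/L as Cl₂.
Cl₂ equivalent needed: 4.6 mg/L × 1,037,090 L = 4,771,000 mg = 4771 g.
Product at 88.5% available chlorine: 4771 / 0.885 = 5391 g.

5.39 kg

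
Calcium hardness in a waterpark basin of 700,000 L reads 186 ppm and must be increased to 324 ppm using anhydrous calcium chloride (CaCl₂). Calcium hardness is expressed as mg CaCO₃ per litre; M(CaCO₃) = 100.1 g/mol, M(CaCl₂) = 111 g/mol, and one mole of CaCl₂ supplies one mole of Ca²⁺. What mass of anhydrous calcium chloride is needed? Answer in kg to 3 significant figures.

107 kg

Hardness to add: (324 − 186) = 138 mg/L as CaCO₃ × 700,000 L = 96,600 g as CaCO₃.
Moles of Ca²⁺ (1 mol Ca²⁺ ≡ 1 mol CaCO₃): 96,600 / 100.1 g/mol = 965 mol.
Mass of CaCl₂: 965 × 111 = 107,100 g.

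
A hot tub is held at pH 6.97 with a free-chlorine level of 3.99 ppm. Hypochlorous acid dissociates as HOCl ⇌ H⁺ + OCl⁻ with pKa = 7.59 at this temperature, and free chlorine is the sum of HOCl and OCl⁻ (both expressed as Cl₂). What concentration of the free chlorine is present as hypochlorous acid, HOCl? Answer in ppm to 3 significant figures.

3.22 ppm

[OCl⁻]/[HOCl] = 10^(pH − pKa) = 10^(6.97 − 7.59) = 10^-0.62 = 0.2399.
Fraction as HOCl = 1 / (1 + 0.2399) = 0.8065.
HOCl = 0.8065 × 3.99 ppm = 3.218 ppm.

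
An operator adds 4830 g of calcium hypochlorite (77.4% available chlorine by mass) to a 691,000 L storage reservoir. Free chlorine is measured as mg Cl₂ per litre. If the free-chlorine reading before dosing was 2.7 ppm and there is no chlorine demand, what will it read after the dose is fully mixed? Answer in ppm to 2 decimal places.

8.11 ppm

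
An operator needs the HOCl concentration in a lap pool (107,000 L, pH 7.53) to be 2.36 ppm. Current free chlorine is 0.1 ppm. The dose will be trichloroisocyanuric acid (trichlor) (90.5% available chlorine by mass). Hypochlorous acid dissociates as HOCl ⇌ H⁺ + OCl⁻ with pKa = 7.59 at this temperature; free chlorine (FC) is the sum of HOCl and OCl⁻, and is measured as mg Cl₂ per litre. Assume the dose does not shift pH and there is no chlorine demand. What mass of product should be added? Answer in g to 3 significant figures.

510 g

[OCl⁻]/[HOCl] = 10^(pH − pKa) = 10^(7.53 − 7.59) = 0.871; fraction as HOCl = 1/(1 + 0.871) = 0.5345.
Free chlorine required for 2.36 ppm HOCl: 2.36 / 0.5345 = 4.415 ppm.
FC to add: 4.415 − 0.1 = 4.315 mg/L as Cl₂.
Cl₂ equivalent: 4.315 mg/L × 107,000 L = 461.8 g.
Product at 90.5% available Cl: 461.8 / 0.905 = 510.2 g.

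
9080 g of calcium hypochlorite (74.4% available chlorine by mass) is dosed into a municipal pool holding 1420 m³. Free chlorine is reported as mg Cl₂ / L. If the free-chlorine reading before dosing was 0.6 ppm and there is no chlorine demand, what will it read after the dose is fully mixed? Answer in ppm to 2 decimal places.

Volume: 1420 m³ = 1,420,000 L.
Available chlorine delivered: 9080 g × 0.744 = 6756 g as Cl₂.
Concentration rise: 6756 g / 1,420,000 L = 4.757 mg/L = 4.76 ppm.
Final FC: 0.6 + 4.76 = 5.36 ppm.

5.36 ppm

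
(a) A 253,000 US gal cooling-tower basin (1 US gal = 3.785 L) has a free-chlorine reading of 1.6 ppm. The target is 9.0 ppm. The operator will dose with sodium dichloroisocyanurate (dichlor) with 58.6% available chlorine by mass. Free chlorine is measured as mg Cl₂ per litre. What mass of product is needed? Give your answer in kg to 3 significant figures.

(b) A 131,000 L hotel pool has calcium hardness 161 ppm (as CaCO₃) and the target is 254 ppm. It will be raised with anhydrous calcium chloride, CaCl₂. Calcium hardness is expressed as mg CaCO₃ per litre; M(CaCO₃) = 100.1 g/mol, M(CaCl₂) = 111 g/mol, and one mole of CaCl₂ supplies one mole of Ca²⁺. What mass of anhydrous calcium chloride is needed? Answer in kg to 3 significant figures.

(a) 12.1 kg; (b) 13.5 kg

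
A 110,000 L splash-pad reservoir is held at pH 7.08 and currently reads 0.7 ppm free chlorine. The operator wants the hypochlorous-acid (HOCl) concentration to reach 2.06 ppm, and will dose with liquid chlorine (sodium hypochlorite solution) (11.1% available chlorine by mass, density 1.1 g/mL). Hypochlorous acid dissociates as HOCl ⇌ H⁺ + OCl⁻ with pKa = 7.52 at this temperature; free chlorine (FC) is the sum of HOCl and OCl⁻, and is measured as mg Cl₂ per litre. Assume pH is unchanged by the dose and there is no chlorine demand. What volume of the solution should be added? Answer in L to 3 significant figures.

[OCl⁻]/[HOCl] = 10^(pH − pKa) = 10^(7.08 − 7.52) = 0.3631; fraction as HOCl = 1/(1 + 0.3631) = 0.7336.
Free chlorine required for 2.06 ppm HOCl: 2.06 / 0.7336 = 2.808 ppm.
FC to add: 2.808 − 0.7 = 2.108 mg/L as Cl₂.
Cl₂ equivalent: 2.108 mg/L × 110,000 L = 231.9 g.
Product at 11.1% available Cl: 231.9 / 0.111 = 2089 g.
Volume: 2089 g ÷ 1.1 g/mL = 1899 mL.

1.90 L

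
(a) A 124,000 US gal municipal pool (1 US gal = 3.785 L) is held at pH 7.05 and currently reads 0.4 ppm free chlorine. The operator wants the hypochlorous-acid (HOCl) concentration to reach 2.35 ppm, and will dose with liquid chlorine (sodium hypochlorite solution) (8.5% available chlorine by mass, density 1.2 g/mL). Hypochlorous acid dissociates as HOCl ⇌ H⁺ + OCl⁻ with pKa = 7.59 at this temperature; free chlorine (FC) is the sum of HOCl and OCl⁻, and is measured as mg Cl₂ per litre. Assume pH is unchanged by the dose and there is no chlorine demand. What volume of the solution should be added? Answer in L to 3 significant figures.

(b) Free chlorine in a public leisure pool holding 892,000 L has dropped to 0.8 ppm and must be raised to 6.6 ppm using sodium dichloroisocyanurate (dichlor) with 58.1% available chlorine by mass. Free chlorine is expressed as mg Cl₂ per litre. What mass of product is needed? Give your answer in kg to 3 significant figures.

(a) 12.1 L; (b) 8.90 kg

(a) Volume: 124,000 US gal × 3.785 L/gal = 469,340 L.
(a) [OCl⁻]/[HOCl] = 10^(pH − pKa) = 10^(7.05 − 7.59) = 0.2884; fraction as HOCl = 1/(1 + 0.2884) = 0.7762.
(a) Free chlorine required for 2.35 ppm HOCl: 2.35 / 0.7762 = 3.028 ppm.
(a) FC to add: 3.028 − 0.4 = 2.628 mg/L as Cl₂.
(a) Cl₂ equivalent: 2.628 mg/L × 469,340 L = 1233 g.
(a) Product at 8.5% available Cl: 1233 / 0.085 = 14,510 g.
(a) Volume: 14,510 g ÷ 1.2 g/mL = 12,090 mL.

(b) Chlorine deficit: 6.6 − 0.8 = 5.8 ppm = 5.8 mg/L as Cl₂.
(b) Cl₂ equivalent needed: 5.8 mg/L × 892,000 L = 5,174,000 mg = 5174 g.
(b) Product at 58.1% available chlorine: 5174 / 0.581 = 8905 g.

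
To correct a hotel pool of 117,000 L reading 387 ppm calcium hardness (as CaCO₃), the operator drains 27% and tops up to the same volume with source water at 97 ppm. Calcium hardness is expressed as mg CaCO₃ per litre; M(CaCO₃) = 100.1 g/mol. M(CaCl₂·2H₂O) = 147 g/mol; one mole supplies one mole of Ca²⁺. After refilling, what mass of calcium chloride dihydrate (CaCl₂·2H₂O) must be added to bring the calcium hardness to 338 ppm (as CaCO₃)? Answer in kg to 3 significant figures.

After draining 27% and refilling: 387 × 0.73 + 97 × 0.27 = 308.7 ppm.
Deficit to target: 338 − 308.7 = 29.3 mg/L.
As CaCO₃: 29.3 mg/L × 117,000 L = 3428 g; ÷ 100.1 = 34.25 mol Ca²⁺.
Mass: 34.25 × 147 = 5034 g.

5.03 kg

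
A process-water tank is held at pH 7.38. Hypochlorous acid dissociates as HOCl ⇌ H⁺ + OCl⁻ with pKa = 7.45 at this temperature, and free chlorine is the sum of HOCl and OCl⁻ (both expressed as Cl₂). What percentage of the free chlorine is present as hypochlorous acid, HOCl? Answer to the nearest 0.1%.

[OCl⁻]/[HOCl] = 10^(pH − pKa) = 10^(7.38 − 7.45) = 10^-0.07 = 0.8511.
Fraction as HOCl = 1 / (1 + 0.8511) = 0.5402.

54.0%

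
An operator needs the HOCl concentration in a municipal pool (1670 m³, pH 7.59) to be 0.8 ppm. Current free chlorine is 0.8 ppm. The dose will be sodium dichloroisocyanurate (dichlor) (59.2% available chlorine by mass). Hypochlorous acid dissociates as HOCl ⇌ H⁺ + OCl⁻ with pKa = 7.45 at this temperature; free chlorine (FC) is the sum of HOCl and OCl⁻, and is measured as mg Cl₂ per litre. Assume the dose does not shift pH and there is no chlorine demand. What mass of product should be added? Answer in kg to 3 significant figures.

Volume: 1670 m³ = 1,670,000 L.
[OCl⁻]/[HOCl] = 10^(pH − pKa) = 10^(7.59 − 7.45) = 1.38; fraction as HOCl = 1/(1 + 1.38) = 0.4201.
Free chlorine required for 0.8 ppm HOCl: 0.8 / 0.4201 = 1.904 ppm.
FC to add: 1.904 − 0.8 = 1.104 mg/L as Cl₂.
Cl₂ equivalent: 1.104 mg/L × 1,670,000 L = 1844 g.
Product at 59.2% available Cl: 1844 / 0.592 = 3115 g.

3.12 kg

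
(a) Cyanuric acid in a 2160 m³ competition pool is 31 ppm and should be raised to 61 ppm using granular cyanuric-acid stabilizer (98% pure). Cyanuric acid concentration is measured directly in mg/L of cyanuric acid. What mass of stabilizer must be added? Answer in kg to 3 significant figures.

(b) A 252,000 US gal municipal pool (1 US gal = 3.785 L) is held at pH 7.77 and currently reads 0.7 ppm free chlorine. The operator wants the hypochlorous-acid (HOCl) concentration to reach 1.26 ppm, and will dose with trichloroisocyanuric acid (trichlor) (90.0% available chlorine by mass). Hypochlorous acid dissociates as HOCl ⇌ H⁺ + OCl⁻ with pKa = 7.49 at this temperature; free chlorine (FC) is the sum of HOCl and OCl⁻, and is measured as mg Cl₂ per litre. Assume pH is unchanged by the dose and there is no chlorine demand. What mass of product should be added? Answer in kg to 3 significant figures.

(a) 66.1 kg; (b) 3.14 kg

(a) Volume: 2160 m³ = 2,160,000 L.
(a) CYA to add: (61 − 31) = 30 mg/L × 2,160,000 L = 64,800 g cyanuric acid.
(a) At 98% purity: 64,800 / 0.98 = 66,120 g product.

(b) Volume: 252,000 US gal × 3.785 L/gal = 953,820 L.
(b) [OCl⁻]/[HOCl] = 10^(pH − pKa) = 10^(7.77 − 7.49) = 1.905; fraction as HOCl = 1/(1 + 1.905) = 0.3442.
(b) Free chlorine required for 1.26 ppm HOCl: 1.26 / 0.3442 = 3.661 ppm.
(b) FC to add: 3.661 − 0.7 = 2.961 mg/L as Cl₂.
(b) Cl₂ equivalent: 2.961 mg/L × 953,820 L = 2824 g.
(b) Product at 90.0% available Cl: 2824 / 0.9 = 3138 g.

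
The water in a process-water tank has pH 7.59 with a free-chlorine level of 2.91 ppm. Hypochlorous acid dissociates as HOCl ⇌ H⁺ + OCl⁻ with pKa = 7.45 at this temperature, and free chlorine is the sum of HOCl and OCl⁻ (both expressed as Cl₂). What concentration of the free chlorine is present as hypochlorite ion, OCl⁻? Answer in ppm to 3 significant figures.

1.69 ppm

[OCl⁻]/[HOCl] = 10^(pH − pKa) = 10^(7.59 − 7.45) = 10^0.14 = 1.38.
Fraction as HOCl = 1 / (1 + 1.38) = 0.4201.
OCl⁻ = (1 − 0.4201) × 2.91 ppm = 1.688 ppm.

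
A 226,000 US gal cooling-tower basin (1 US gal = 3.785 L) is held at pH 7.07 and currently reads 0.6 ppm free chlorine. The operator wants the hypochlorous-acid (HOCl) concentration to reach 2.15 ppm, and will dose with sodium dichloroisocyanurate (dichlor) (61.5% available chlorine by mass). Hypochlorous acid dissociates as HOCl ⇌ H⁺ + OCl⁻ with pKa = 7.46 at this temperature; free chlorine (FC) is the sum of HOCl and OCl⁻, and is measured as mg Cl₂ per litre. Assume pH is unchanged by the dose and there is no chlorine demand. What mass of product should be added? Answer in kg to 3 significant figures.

Volume: 226,000 US gal × 3.785 L/gal = 855,410 L.
[OCl⁻]/[HOCl] = 10^(pH − pKa) = 10^(7.07 − 7.46) = 0.4074; fraction as HOCl = 1/(1 + 0.4074) = 0.7105.
Free chlorine required for 2.15 ppm HOCl: 2.15 / 0.7105 = 3.026 ppm.
FC to add: 3.026 − 0.6 = 2.426 mg/L as Cl₂.
Cl₂ equivalent: 2.426 mg/L × 855,410 L = 2075 g.
Product at 61.5% available Cl: 2075 / 0.615 = 3374 g.

3.37 kg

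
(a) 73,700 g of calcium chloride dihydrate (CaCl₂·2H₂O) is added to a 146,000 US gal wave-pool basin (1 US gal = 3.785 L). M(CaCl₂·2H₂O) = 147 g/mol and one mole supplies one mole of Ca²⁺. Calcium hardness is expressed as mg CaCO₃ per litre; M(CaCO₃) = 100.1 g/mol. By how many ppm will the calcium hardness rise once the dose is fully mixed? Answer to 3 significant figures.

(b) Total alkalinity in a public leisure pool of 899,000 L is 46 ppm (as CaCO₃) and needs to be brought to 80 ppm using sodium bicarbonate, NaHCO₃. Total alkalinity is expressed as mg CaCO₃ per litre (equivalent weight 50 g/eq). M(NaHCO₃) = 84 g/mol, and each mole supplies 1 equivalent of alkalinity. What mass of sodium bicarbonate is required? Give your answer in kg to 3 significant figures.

(a) Volume: 146,000 US gal × 3.785 L/gal = 552,610 L.
(a) Moles of Ca²⁺: 73,700 g ÷ 147 g/mol = 501.4 mol.
(a) As CaCO₃: 501.4 mol × 100.1 g/mol = 50,190 g.
(a) Rise: 50,190 g / 552,610 L × 1000 = 90.82 mg/L.

(b) Alkalinity to add: (80 − 46) = 34 mg/L as CaCO₃ × 899,000 L = 30,570 g as CaCO₃.
(b) Equivalents: 30,570 g ÷ 50 g/eq = 611.3 eq.
(b) NaHCO₃ supplies 1 eq per mole → 611.3 mol.
(b) Mass: 611.3 mol × 84 g/mol = 51,350 g.

(a) 90.8 ppm; (b) 51.4 kg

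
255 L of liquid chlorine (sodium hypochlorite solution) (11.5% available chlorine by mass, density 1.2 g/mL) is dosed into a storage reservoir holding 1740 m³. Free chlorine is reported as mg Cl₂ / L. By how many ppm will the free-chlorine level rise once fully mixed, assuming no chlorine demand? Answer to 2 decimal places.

20.22 ppm

Volume: 1740 m³ = 1,740,000 L.
Mass of solution: 255 L × 1000 mL/L × 1.2 g/mL = 306,000 g.
Available chlorine delivered: 306,000 g × 0.115 = 35,190 g as Cl₂.
Concentration rise: 35,190 g / 1,740,000 L = 20.22 mg/L = 20.22 ppm.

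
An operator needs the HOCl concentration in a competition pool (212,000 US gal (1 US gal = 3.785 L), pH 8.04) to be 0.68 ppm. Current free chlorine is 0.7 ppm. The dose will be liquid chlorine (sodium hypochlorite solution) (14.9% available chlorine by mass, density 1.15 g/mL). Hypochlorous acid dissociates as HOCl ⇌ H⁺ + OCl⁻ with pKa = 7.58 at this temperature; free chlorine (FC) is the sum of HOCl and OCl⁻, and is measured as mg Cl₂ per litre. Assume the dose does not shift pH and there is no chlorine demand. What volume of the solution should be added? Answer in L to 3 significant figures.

Volume: 212,000 US gal × 3.785 L/gal = 802,420 L.
[OCl⁻]/[HOCl] = 10^(pH − pKa) = 10^(8.04 − 7.58) = 2.884; fraction as HOCl = 1/(1 + 2.884) = 0.2575.
Free chlorine required for 0.68 ppm HOCl: 0.68 / 0.2575 = 2.641 ppm.
FC to add: 2.641 − 0.7 = 1.941 mg/L as Cl₂.
Cl₂ equivalent: 1.941 mg/L × 802,420 L = 1558 g.
Product at 14.9% available Cl: 1558 / 0.149 = 10,450 g.
Volume: 10,450 g ÷ 1.15 g/mL = 9090 mL.

9.09 L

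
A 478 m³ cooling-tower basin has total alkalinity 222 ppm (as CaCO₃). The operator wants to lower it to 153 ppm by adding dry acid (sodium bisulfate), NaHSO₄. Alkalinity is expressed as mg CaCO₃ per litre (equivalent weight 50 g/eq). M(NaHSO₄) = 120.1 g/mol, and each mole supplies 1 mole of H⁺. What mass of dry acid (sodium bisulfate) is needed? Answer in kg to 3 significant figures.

79.2 kg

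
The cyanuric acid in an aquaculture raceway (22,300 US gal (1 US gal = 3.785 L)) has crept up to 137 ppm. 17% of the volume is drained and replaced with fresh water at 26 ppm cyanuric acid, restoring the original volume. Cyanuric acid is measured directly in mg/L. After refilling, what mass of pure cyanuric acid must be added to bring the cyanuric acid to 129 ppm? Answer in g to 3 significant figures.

917 g

Volume: 22,300 US gal × 3.785 L/gal = 84,406 L.
After draining 17% and refilling: 137 × 0.83 + 26 × 0.17 = 118.13 ppm.
Deficit to target: 129 − 118.13 = 10.87 mg/L.
Mass: 10.87 mg/L × 84,406 L = 917.5 g cyanuric acid.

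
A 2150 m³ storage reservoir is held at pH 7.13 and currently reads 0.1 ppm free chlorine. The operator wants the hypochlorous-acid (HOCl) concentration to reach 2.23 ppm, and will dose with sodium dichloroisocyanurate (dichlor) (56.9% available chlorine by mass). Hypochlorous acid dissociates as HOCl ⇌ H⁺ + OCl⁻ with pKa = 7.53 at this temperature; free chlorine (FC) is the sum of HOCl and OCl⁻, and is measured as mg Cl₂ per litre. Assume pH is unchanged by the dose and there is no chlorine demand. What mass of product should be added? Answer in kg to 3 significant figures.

11.4 kg

Volume: 2150 m³ = 2,150,000 L.
[OCl⁻]/[HOCl] = 10^(pH − pKa) = 10^(7.13 − 7.53) = 0.3981; fraction as HOCl = 1/(1 + 0.3981) = 0.7153.
Free chlorine required for 2.23 ppm HOCl: 2.23 / 0.7153 = 3.118 ppm.
FC to add: 3.118 − 0.1 = 3.018 mg/L as Cl₂.
Cl₂ equivalent: 3.018 mg/L × 2,150,000 L = 6488 g.
Product at 56.9% available Cl: 6488 / 0.569 = 11,400 g.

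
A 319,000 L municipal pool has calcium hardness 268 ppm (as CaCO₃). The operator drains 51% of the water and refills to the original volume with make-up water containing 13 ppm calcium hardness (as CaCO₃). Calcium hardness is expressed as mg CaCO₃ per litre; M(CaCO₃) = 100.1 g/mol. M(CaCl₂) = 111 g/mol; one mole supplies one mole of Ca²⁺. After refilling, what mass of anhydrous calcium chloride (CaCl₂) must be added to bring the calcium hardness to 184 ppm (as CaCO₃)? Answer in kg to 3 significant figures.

16.3 kg

After draining 51% and refilling: 268 × 0.49 + 13 × 0.51 = 137.95 ppm.
Deficit to target: 184 − 137.95 = 46.05 mg/L.
As CaCO₃: 46.05 mg/L × 319,000 L = 14,690 g; ÷ 100.1 = 146.8 mol Ca²⁺.
Mass: 146.8 × 111 = 16,290 g.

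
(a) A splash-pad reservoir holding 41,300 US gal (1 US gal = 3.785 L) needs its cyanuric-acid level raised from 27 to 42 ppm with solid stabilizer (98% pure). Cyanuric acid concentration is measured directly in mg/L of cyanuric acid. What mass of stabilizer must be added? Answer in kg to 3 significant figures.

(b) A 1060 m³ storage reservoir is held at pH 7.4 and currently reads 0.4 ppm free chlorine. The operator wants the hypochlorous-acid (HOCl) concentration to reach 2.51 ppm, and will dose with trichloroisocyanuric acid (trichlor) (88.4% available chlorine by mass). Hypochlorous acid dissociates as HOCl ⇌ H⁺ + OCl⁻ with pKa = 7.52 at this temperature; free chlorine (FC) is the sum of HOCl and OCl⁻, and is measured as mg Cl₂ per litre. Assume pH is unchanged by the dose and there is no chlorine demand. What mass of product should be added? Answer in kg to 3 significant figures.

(a) 2.39 kg; (b) 4.81 kg

(a) Volume: 41,300 US gal × 3.785 L/gal = 156,320 L.
(a) CYA to add: (42 − 27) = 15 mg/L × 156,320 L = 2345 g cyanuric acid.
(a) At 98% purity: 2345 / 0.98 = 2393 g product.

(b) Volume: 1060 m³ = 1,060,000 L.
(b) [OCl⁻]/[HOCl] = 10^(pH − pKa) = 10^(7.4 − 7.52) = 0.7586; fraction as HOCl = 1/(1 + 0.7586) = 0.5686.
(b) Free chlorine required for 2.51 ppm HOCl: 2.51 / 0.5686 = 4.414 ppm.
(b) FC to add: 4.414 − 0.4 = 4.014 mg/L as Cl₂.
(b) Cl₂ equivalent: 4.014 mg/L × 1,060,000 L = 4255 g.
(b) Product at 88.4% available Cl: 4255 / 0.884 = 4813 g.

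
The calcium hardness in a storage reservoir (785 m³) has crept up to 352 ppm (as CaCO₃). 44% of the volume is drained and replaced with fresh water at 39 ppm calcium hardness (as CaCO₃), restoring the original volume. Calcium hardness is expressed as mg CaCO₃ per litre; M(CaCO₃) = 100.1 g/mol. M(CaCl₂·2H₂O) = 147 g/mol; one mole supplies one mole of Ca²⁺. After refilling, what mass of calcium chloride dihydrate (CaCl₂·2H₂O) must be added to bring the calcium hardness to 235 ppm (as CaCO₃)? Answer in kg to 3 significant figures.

23.9 kg

Volume: 785 m³ = 785,000 L.
After draining 44% and refilling: 352 × 0.56 + 39 × 0.44 = 214.28 ppm.
Deficit to target: 235 − 214.28 = 20.72 mg/L.
As CaCO₃: 20.72 mg/L × 785,000 L = 16,270 g; ÷ 100.1 = 162.5 mol Ca²⁺.
Mass: 162.5 × 147 = 23,890 g.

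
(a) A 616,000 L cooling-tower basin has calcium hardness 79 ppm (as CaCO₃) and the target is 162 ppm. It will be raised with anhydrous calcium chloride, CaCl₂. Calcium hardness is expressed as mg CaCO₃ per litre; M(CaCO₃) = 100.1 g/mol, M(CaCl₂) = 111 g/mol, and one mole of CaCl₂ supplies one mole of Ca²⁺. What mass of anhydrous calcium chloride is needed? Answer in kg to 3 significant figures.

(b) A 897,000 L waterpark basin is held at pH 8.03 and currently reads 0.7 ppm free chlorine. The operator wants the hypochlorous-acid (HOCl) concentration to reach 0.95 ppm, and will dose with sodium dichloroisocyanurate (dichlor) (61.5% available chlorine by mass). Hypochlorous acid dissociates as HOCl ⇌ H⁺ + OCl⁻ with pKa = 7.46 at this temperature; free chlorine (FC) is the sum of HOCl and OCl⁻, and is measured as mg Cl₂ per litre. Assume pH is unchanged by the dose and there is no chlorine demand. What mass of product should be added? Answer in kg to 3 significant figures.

(a) 56.7 kg; (b) 5.51 kg

(a) Hardness to add: (162 − 79) = 83 mg/L as CaCO₃ × 616,000 L = 51,130 g as CaCO₃.
(a) Moles of Ca²⁺ (1 mol Ca²⁺ ≡ 1 mol CaCO₃): 51,130 / 100.1 g/mol = 510.8 mol.
(a) Mass of CaCl₂: 510.8 × 111 = 56,700 g.

(b) [OCl⁻]/[HOCl] = 10^(pH − pKa) = 10^(8.03 − 7.46) = 3.715; fraction as HOCl = 1/(1 + 3.715) = 0.2121.
(b) Free chlorine required for 0.95 ppm HOCl: 0.95 / 0.2121 = 4.48 ppm.
(b) FC to add: 4.48 − 0.7 = 3.78 mg/L as Cl₂.
(b) Cl₂ equivalent: 3.78 mg/L × 897,000 L = 3390 g.
(b) Product at 61.5% available Cl: 3390 / 0.615 = 5513 g.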